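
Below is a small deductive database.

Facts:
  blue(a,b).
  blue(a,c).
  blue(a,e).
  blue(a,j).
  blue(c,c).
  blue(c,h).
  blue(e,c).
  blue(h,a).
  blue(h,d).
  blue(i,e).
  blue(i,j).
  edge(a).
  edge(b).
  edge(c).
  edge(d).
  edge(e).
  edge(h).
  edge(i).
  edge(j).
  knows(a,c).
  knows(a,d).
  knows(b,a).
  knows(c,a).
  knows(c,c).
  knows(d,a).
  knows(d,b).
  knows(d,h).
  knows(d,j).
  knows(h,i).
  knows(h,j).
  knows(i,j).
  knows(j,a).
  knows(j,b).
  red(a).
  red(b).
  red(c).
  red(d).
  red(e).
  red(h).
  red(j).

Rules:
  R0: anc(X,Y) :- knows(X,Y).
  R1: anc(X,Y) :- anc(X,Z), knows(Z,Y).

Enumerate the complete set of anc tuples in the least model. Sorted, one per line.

anc(a,a)
anc(a,b)
anc(a,c)
anc(a,d)
anc(a,h)
anc(a,i)
anc(a,j)
anc(b,a)
anc(b,b)
anc(b,c)
anc(b,d)
anc(b,h)
anc(b,i)
anc(b,j)
anc(c,a)
anc(c,b)
anc(c,c)
anc(c,d)
anc(c,h)
anc(c,i)
anc(c,j)
anc(d,a)
anc(d,b)
anc(d,c)
anc(d,d)
anc(d,h)
anc(d,i)
anc(d,j)
anc(h,a)
anc(h,b)
anc(h,c)
anc(h,d)
anc(h,h)
anc(h,i)
anc(h,j)
anc(i,a)
anc(i,b)
anc(i,c)
anc(i,d)
anc(i,h)
anc(i,i)
anc(i,j)
anc(j,a)
anc(j,b)
anc(j,c)
anc(j,d)
anc(j,h)
anc(j,i)
anc(j,j)

round 1: derive anc(a,c) via R0 from knows(a,c)
round 1: derive anc(a,d) via R0 from knows(a,d)
round 1: derive anc(b,a) via R0 from knows(b,a)
round 1: derive anc(c,a) via R0 from knows(c,a)
round 1: derive anc(c,c) via R0 from knows(c,c)
round 1: derive anc(d,a) via R0 from knows(d,a)
round 1: derive anc(d,b) via R0 from knows(d,b)
round 1: derive anc(d,h) via R0 from knows(d,h)
round 1: derive anc(d,j) via R0 from knows(d,j)
round 1: derive anc(h,i) via R0 from knows(h,i)
round 1: derive anc(h,j) via R0 from knows(h,j)
round 1: derive anc(i,j) via R0 from knows(i,j)
round 1: derive anc(j,a) via R0 from knows(j,a)
round 1: derive anc(j,b) via R0 from knows(j,b)
round 2: derive anc(a,a) via R1 from anc(a,c), knows(c,a)
round 2: derive anc(a,b) via R1 from anc(a,d), knows(d,b)
round 2: derive anc(a,h) via R1 from anc(a,d), knows(d,h)
round 2: derive anc(a,j) via R1 from anc(a,d), knows(d,j)
round 2: derive anc(b,c) via R1 from anc(b,a), knows(a,c)
round 2: derive anc(b,d) via R1 from anc(b,a), knows(a,d)
round 2: derive anc(c,d) via R1 from anc(c,a), knows(a,d)
round 2: derive anc(d,c) via R1 from anc(d,a), knows(a,c)
round 2: derive anc(d,d) via R1 from anc(d,a), knows(a,d)
round 2: derive anc(d,i) via R1 from anc(d,h), knows(h,i)
round 2: derive anc(h,a) via R1 from anc(h,j), knows(j,a)
round 2: derive anc(h,b) via R1 from anc(h,j), knows(j,b)
round 2: derive anc(i,a) via R1 from anc(i,j), knows(j,a)
round 2: derive anc(i,b) via R1 from anc(i,j), knows(j,b)
round 2: derive anc(j,c) via R1 from anc(j,a), knows(a,c)
round 2: derive anc(j,d) via R1 from anc(j,a), knows(a,d)
round 3: derive anc(a,i) via R1 from anc(a,h), knows(h,i)
round 3: derive anc(b,b) via R1 from anc(b,d), knows(d,b)
round 3: derive anc(b,h) via R1 from anc(b,d), knows(d,h)
round 3: derive anc(b,j) via R1 from anc(b,d), knows(d,j)
round 3: derive anc(c,b) via R1 from anc(c,d), knows(d,b)
round 3: derive anc(c,h) via R1 from anc(c,d), knows(d,h)
round 3: derive anc(c,j) via R1 from anc(c,d), knows(d,j)
round 3: derive anc(h,c) via R1 from anc(h,a), knows(a,c)
round 3: derive anc(h,d) via R1 from anc(h,a), knows(a,d)
round 3: derive anc(i,c) via R1 from anc(i,a), knows(a,c)
round 3: derive anc(i,d) via R1 from anc(i,a), knows(a,d)
round 3: derive anc(j,h) via R1 from anc(j,d), knows(d,h)
round 3: derive anc(j,j) via R1 from anc(j,d), knows(d,j)
round 4: derive anc(b,i) via R1 from anc(b,h), knows(h,i)
round 4: derive anc(c,i) via R1 from anc(c,h), knows(h,i)
round 4: derive anc(h,h) via R1 from anc(h,d), knows(d,h)
round 4: derive anc(i,h) via R1 from anc(i,d), knows(d,h)
round 4: derive anc(j,i) via R1 from anc(j,h), knows(h,i)
round 5: derive anc(i,i) via R1 from anc(i,h), knows(h,i)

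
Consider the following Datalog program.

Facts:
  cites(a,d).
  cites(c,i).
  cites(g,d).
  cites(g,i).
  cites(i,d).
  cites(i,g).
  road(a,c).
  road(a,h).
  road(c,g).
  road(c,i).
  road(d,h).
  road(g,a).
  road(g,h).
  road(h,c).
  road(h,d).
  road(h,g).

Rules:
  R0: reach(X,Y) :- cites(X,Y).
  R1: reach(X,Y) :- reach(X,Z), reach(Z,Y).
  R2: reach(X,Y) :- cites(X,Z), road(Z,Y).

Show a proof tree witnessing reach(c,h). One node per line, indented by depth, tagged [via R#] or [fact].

round 1: derive reach(a,d) via R0 from cites(a,d)
round 1: derive reach(c,i) via R0 from cites(c,i)
round 1: derive reach(g,d) via R0 from cites(g,d)
round 1: derive reach(g,i) via R0 from cites(g,i)
round 1: derive reach(i,d) via R0 from cites(i,d)
round 1: derive reach(i,g) via R0 from cites(i,g)
round 1: derive reach(a,h) via R2 from cites(a,d), road(d,h)
round 1: derive reach(g,h) via R2 from cites(g,d), road(d,h)
round 1: derive reach(i,a) via R2 from cites(i,g), road(g,a)
round 1: derive reach(i,h) via R2 from cites(i,d), road(d,h)
round 2: derive reach(c,a) via R1 from reach(c,i), reach(i,a)
round 2: derive reach(c,d) via R1 from reach(c,i), reach(i,d)
round 2: derive reach(c,g) via R1 from reach(c,i), reach(i,g)
round 2: derive reach(c,h) via R1 from reach(c,i), reach(i,h)
round 2: derive reach(g,a) via R1 from reach(g,i), reach(i,a)
round 2: derive reach(g,g) via R1 from reach(g,i), reach(i,g)
round 2: derive reach(i,i) via R1 from reach(i,g), reach(g,i)

reach(c,h)  [via R1]
  reach(c,i)  [via R0]
    cites(c,i)  [fact]
  reach(i,h)  [via R2]
    cites(i,d)  [fact]
    road(d,h)  [fact]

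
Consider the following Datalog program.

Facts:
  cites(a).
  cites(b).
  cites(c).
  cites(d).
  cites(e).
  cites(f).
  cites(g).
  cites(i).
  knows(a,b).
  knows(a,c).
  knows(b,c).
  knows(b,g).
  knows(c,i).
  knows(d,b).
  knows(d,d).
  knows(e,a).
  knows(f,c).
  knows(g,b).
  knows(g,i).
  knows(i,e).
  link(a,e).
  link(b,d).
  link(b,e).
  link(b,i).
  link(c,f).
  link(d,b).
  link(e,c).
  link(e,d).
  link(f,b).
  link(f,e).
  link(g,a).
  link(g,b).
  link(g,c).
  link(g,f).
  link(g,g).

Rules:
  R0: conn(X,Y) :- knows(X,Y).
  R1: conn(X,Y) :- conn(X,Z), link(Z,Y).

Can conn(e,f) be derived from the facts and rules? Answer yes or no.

yes

round 1: derive conn(a,b) via R0 from knows(a,b)
round 1: derive conn(a,c) via R0 from knows(a,c)
round 1: derive conn(b,c) via R0 from knows(b,c)
round 1: derive conn(b,g) via R0 from knows(b,g)
round 1: derive conn(c,i) via R0 from knows(c,i)
round 1: derive conn(d,b) via R0 from knows(d,b)
round 1: derive conn(d,d) via R0 from knows(d,d)
round 1: derive conn(e,a) via R0 from knows(e,a)
round 1: derive conn(f,c) via R0 from knows(f,c)
round 1: derive conn(g,b) via R0 from knows(g,b)
round 1: derive conn(g,i) via R0 from knows(g,i)
round 1: derive conn(i,e) via R0 from knows(i,e)
round 2: derive conn(a,d) via R1 from conn(a,b), link(b,d)
round 2: derive conn(a,e) via R1 from conn(a,b), link(b,e)
round 2: derive conn(a,f) via R1 from conn(a,c), link(c,f)
round 2: derive conn(a,i) via R1 from conn(a,b), link(b,i)
round 2: derive conn(b,a) via R1 from conn(b,g), link(g,a)
round 2: derive conn(b,b) via R1 from conn(b,g), link(g,b)
round 2: derive conn(b,f) via R1 from conn(b,c), link(c,f)
round 2: derive conn(d,e) via R1 from conn(d,b), link(b,e)
round 2: derive conn(d,i) via R1 from conn(d,b), link(b,i)
round 2: derive conn(e,e) via R1 from conn(e,a), link(a,e)
round 2: derive conn(f,f) via R1 from conn(f,c), link(c,f)
round 2: derive conn(g,d) via R1 from conn(g,b), link(b,d)
round 2: derive conn(g,e) via R1 from conn(g,b), link(b,e)
round 2: derive conn(i,c) via R1 from conn(i,e), link(e,c)
round 2: derive conn(i,d) via R1 from conn(i,e), link(e,d)
round 3: derive conn(b,d) via R1 from conn(b,b), link(b,d)
round 3: derive conn(b,e) via R1 from conn(b,a), link(a,e)
round 3: derive conn(b,i) via R1 from conn(b,b), link(b,i)
round 3: derive conn(d,c) via R1 from conn(d,e), link(e,c)
round 3: derive conn(e,c) via R1 from conn(e,e), link(e,c)
round 3: derive conn(e,d) via R1 from conn(e,e), link(e,d)
round 3: derive conn(f,b) via R1 from conn(f,f), link(f,b)
round 3: derive conn(f,e) via R1 from conn(f,f), link(f,e)
round 3: derive conn(g,c) via R1 from conn(g,e), link(e,c)
round 3: derive conn(i,b) via R1 from conn(i,d), link(d,b)
round 3: derive conn(i,f) via R1 from conn(i,c), link(c,f)
round 4: derive conn(d,f) via R1 from conn(d,c), link(c,f)
round 4: derive conn(e,b) via R1 from conn(e,d), link(d,b)
round 4: derive conn(e,f) via R1 from conn(e,c), link(c,f)
round 4: derive conn(f,d) via R1 from conn(f,b), link(b,d)
round 4: derive conn(f,i) via R1 from conn(f,b), link(b,i)
round 4: derive conn(g,f) via R1 from conn(g,c), link(c,f)
round 4: derive conn(i,i) via R1 from conn(i,b), link(b,i)
round 5: derive conn(e,i) via R1 from conn(e,b), link(b,i)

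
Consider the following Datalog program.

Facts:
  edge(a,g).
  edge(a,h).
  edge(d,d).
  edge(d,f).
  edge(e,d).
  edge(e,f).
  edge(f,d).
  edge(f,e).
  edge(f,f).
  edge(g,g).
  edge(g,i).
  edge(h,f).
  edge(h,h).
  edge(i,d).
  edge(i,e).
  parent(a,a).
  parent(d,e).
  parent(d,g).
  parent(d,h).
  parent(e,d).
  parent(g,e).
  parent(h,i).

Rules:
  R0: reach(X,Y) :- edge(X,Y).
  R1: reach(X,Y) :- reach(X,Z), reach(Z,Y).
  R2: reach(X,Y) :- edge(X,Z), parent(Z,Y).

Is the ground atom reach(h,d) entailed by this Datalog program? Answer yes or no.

round 1: derive reach(a,g) via R0 from edge(a,g)
round 1: derive reach(a,h) via R0 from edge(a,h)
round 1: derive reach(d,d) via R0 from edge(d,d)
round 1: derive reach(d,f) via R0 from edge(d,f)
round 1: derive reach(e,d) via R0 from edge(e,d)
round 1: derive reach(e,f) via R0 from edge(e,f)
round 1: derive reach(f,d) via R0 from edge(f,d)
round 1: derive reach(f,e) via R0 from edge(f,e)
round 1: derive reach(f,f) via R0 from edge(f,f)
round 1: derive reach(g,g) via R0 from edge(g,g)
round 1: derive reach(g,i) via R0 from edge(g,i)
round 1: derive reach(h,f) via R0 from edge(h,f)
round 1: derive reach(h,h) via R0 from edge(h,h)
round 1: derive reach(i,d) via R0 from edge(i,d)
round 1: derive reach(i,e) via R0 from edge(i,e)
round 1: derive reach(a,e) via R2 from edge(a,g), parent(g,e)
round 1: derive reach(a,i) via R2 from edge(a,h), parent(h,i)
round 1: derive reach(d,e) via R2 from edge(d,d), parent(d,e)
round 1: derive reach(d,g) via R2 from edge(d,d), parent(d,g)
round 1: derive reach(d,h) via R2 from edge(d,d), parent(d,h)
round 1: derive reach(e,e) via R2 from edge(e,d), parent(d,e)
round 1: derive reach(e,g) via R2 from edge(e,d), parent(d,g)
round 1: derive reach(e,h) via R2 from edge(e,d), parent(d,h)
round 1: derive reach(f,g) via R2 from edge(f,d), parent(d,g)
round 1: derive reach(f,h) via R2 from edge(f,d), parent(d,h)
round 1: derive reach(g,e) via R2 from edge(g,g), parent(g,e)
round 1: derive reach(h,i) via R2 from edge(h,h), parent(h,i)
round 1: derive reach(i,g) via R2 from edge(i,d), parent(d,g)
round 1: derive reach(i,h) via R2 from edge(i,d), parent(d,h)
round 2: derive reach(a,d) via R1 from reach(a,e), reach(e,d)
round 2: derive reach(a,f) via R1 from reach(a,e), reach(e,f)
round 2: derive reach(d,i) via R1 from reach(d,g), reach(g,i)
round 2: derive reach(e,i) via R1 from reach(e,g), reach(g,i)
round 2: derive reach(f,i) via R1 from reach(f,g), reach(g,i)
round 2: derive reach(g,d) via R1 from reach(g,e), reach(e,d)
round 2: derive reach(g,f) via R1 from reach(g,e), reach(e,f)
round 2: derive reach(g,h) via R1 from reach(g,e), reach(e,h)
round 2: derive reach(h,d) via R1 from reach(h,f), reach(f,d)
round 2: derive reach(h,e) via R1 from reach(h,f), reach(f,e)
round 2: derive reach(h,g) via R1 from reach(h,f), reach(f,g)
round 2: derive reach(i,f) via R1 from reach(i,d), reach(d,f)
round 2: derive reach(i,i) via R1 from reach(i,g), reach(g,i)

yes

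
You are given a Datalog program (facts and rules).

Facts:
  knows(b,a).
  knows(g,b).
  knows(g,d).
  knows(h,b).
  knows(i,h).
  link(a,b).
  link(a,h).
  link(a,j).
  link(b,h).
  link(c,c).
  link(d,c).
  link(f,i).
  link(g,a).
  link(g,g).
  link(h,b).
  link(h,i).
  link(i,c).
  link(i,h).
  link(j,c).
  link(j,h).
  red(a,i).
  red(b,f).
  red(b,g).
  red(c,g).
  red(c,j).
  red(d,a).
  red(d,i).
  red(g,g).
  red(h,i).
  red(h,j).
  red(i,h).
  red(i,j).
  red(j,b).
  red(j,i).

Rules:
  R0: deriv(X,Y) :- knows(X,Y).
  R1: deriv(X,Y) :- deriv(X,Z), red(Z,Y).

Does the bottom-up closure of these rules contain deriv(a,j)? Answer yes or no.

no

round 1: derive deriv(b,a) via R0 from knows(b,a)
round 1: derive deriv(g,b) via R0 from knows(g,b)
round 1: derive deriv(g,d) via R0 from knows(g,d)
round 1: derive deriv(h,b) via R0 from knows(h,b)
round 1: derive deriv(i,h) via R0 from knows(i,h)
round 2: derive deriv(b,i) via R1 from deriv(b,a), red(a,i)
round 2: derive deriv(g,a) via R1 from deriv(g,d), red(d,a)
round 2: derive deriv(g,f) via R1 from deriv(g,b), red(b,f)
round 2: derive deriv(g,g) via R1 from deriv(g,b), red(b,g)
round 2: derive deriv(g,i) via R1 from deriv(g,d), red(d,i)
round 2: derive deriv(h,f) via R1 from deriv(h,b), red(b,f)
round 2: derive deriv(h,g) via R1 from deriv(h,b), red(b,g)
round 2: derive deriv(i,i) via R1 from deriv(i,h), red(h,i)
round 2: derive deriv(i,j) via R1 from deriv(i,h), red(h,j)
round 3: derive deriv(b,h) via R1 from deriv(b,i), red(i,h)
round 3: derive deriv(b,j) via R1 from deriv(b,i), red(i,j)
round 3: derive deriv(g,h) via R1 from deriv(g,i), red(i,h)
round 3: derive deriv(g,j) via R1 from deriv(g,i), red(i,j)
round 3: derive deriv(i,b) via R1 from deriv(i,j), red(j,b)
round 4: derive deriv(b,b) via R1 from deriv(b,j), red(j,b)
round 4: derive deriv(i,f) via R1 from deriv(i,b), red(b,f)
round 4: derive deriv(i,g) via R1 from deriv(i,b), red(b,g)
round 5: derive deriv(b,f) via R1 from deriv(b,b), red(b,f)
round 5: derive deriv(b,g) via R1 from deriv(b,b), red(b,g)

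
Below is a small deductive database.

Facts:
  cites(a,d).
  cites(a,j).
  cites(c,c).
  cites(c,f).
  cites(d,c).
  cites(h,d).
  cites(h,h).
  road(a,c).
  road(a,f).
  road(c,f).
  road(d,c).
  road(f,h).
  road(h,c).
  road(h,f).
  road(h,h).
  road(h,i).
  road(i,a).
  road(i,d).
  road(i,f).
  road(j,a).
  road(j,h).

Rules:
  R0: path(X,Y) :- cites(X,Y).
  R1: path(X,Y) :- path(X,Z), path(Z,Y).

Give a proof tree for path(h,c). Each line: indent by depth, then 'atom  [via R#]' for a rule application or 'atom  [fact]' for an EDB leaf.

path(h,c)  [via R1]
  path(h,d)  [via R0]
    cites(h,d)  [fact]
  path(d,c)  [via R0]
    cites(d,c)  [fact]

round 1: derive path(a,d) via R0 from cites(a,d)
round 1: derive path(a,j) via R0 from cites(a,j)
round 1: derive path(c,c) via R0 from cites(c,c)
round 1: derive path(c,f) via R0 from cites(c,f)
round 1: derive path(d,c) via R0 from cites(d,c)
round 1: derive path(h,d) via R0 from cites(h,d)
round 1: derive path(h,h) via R0 from cites(h,h)
round 2: derive path(a,c) via R1 from path(a,d), path(d,c)
round 2: derive path(d,f) via R1 from path(d,c), path(c,f)
round 2: derive path(h,c) via R1 from path(h,d), path(d,c)
round 3: derive path(a,f) via R1 from path(a,c), path(c,f)
round 3: derive path(h,f) via R1 from path(h,c), path(c,f)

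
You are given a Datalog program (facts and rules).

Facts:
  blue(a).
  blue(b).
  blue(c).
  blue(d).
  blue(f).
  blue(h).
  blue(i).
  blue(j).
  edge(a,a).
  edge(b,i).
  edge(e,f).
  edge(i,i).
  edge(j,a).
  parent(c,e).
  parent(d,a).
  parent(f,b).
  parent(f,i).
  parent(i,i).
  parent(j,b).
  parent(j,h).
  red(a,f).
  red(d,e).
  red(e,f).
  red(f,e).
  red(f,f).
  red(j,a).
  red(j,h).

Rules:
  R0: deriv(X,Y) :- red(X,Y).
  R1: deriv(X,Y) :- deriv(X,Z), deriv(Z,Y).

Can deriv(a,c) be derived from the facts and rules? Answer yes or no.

round 1: derive deriv(a,f) via R0 from red(a,f)
round 1: derive deriv(d,e) via R0 from red(d,e)
round 1: derive deriv(e,f) via R0 from red(e,f)
round 1: derive deriv(f,e) via R0 from red(f,e)
round 1: derive deriv(f,f) via R0 from red(f,f)
round 1: derive deriv(j,a) via R0 from red(j,a)
round 1: derive deriv(j,h) via R0 from red(j,h)
round 2: derive deriv(a,e) via R1 from deriv(a,f), deriv(f,e)
round 2: derive deriv(d,f) via R1 from deriv(d,e), deriv(e,f)
round 2: derive deriv(e,e) via R1 from deriv(e,f), deriv(f,e)
round 2: derive deriv(j,f) via R1 from deriv(j,a), deriv(a,f)
round 3: derive deriv(j,e) via R1 from deriv(j,a), deriv(a,e)

no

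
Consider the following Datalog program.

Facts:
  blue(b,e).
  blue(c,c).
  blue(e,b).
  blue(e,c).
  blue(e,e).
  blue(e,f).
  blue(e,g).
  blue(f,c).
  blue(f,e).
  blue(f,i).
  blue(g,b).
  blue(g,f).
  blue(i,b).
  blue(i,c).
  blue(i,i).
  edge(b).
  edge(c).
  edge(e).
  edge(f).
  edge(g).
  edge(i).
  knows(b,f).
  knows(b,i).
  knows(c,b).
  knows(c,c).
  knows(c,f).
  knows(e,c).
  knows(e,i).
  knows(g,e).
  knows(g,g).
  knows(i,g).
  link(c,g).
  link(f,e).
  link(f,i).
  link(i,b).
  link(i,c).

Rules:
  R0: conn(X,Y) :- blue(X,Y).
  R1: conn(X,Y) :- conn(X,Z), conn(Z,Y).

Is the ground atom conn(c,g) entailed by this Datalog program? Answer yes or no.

no

round 1: derive conn(b,e) via R0 from blue(b,e)
round 1: derive conn(c,c) via R0 from blue(c,c)
round 1: derive conn(e,b) via R0 from blue(e,b)
round 1: derive conn(e,c) via R0 from blue(e,c)
round 1: derive conn(e,e) via R0 from blue(e,e)
round 1: derive conn(e,f) via R0 from blue(e,f)
round 1: derive conn(e,g) via R0 from blue(e,g)
round 1: derive conn(f,c) via R0 from blue(f,c)
round 1: derive conn(f,e) via R0 from blue(f,e)
round 1: derive conn(f,i) via R0 from blue(f,i)
round 1: derive conn(g,b) via R0 from blue(g,b)
round 1: derive conn(g,f) via R0 from blue(g,f)
round 1: derive conn(i,b) via R0 from blue(i,b)
round 1: derive conn(i,c) via R0 from blue(i,c)
round 1: derive conn(i,i) via R0 from blue(i,i)
round 2: derive conn(b,b) via R1 from conn(b,e), conn(e,b)
round 2: derive conn(b,c) via R1 from conn(b,e), conn(e,c)
round 2: derive conn(b,f) via R1 from conn(b,e), conn(e,f)
round 2: derive conn(b,g) via R1 from conn(b,e), conn(e,g)
round 2: derive conn(e,i) via R1 from conn(e,f), conn(f,i)
round 2: derive conn(f,b) via R1 from conn(f,e), conn(e,b)
round 2: derive conn(f,f) via R1 from conn(f,e), conn(e,f)
round 2: derive conn(f,g) via R1 from conn(f,e), conn(e,g)
round 2: derive conn(g,c) via R1 from conn(g,f), conn(f,c)
round 2: derive conn(g,e) via R1 from conn(g,b), conn(b,e)
round 2: derive conn(g,i) via R1 from conn(g,f), conn(f,i)
round 2: derive conn(i,e) via R1 from conn(i,b), conn(b,e)
round 3: derive conn(b,i) via R1 from conn(b,e), conn(e,i)
round 3: derive conn(g,g) via R1 from conn(g,b), conn(b,g)
round 3: derive conn(i,f) via R1 from conn(i,b), conn(b,f)
round 3: derive conn(i,g) via R1 from conn(i,b), conn(b,g)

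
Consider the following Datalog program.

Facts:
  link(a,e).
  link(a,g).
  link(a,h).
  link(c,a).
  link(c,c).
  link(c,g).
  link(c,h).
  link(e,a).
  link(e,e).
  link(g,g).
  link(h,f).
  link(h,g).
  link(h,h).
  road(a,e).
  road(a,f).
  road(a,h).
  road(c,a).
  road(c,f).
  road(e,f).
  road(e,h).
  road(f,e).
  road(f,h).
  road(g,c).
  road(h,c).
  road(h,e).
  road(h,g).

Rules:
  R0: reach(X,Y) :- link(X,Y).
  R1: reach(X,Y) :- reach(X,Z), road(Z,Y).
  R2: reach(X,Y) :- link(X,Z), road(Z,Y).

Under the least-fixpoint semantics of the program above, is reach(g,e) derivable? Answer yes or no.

round 1: derive reach(a,e) via R0 from link(a,e)
round 1: derive reach(a,g) via R0 from link(a,g)
round 1: derive reach(a,h) via R0 from link(a,h)
round 1: derive reach(c,a) via R0 from link(c,a)
round 1: derive reach(c,c) via R0 from link(c,c)
round 1: derive reach(c,g) via R0 from link(c,g)
round 1: derive reach(c,h) via R0 from link(c,h)
round 1: derive reach(e,a) via R0 from link(e,a)
round 1: derive reach(e,e) via R0 from link(e,e)
round 1: derive reach(g,g) via R0 from link(g,g)
round 1: derive reach(h,f) via R0 from link(h,f)
round 1: derive reach(h,g) via R0 from link(h,g)
round 1: derive reach(h,h) via R0 from link(h,h)
round 1: derive reach(a,c) via R2 from link(a,g), road(g,c)
round 1: derive reach(a,f) via R2 from link(a,e), road(e,f)
round 1: derive reach(c,e) via R2 from link(c,a), road(a,e)
round 1: derive reach(c,f) via R2 from link(c,a), road(a,f)
round 1: derive reach(e,f) via R2 from link(e,a), road(a,f)
round 1: derive reach(e,h) via R2 from link(e,a), road(a,h)
round 1: derive reach(g,c) via R2 from link(g,g), road(g,c)
round 1: derive reach(h,c) via R2 from link(h,g), road(g,c)
round 1: derive reach(h,e) via R2 from link(h,f), road(f,e)
round 2: derive reach(a,a) via R1 from reach(a,c), road(c,a)
round 2: derive reach(e,c) via R1 from reach(e,h), road(h,c)
round 2: derive reach(e,g) via R1 from reach(e,h), road(h,g)
round 2: derive reach(g,a) via R1 from reach(g,c), road(c,a)
round 2: derive reach(g,f) via R1 from reach(g,c), road(c,f)
round 2: derive reach(h,a) via R1 from reach(h,c), road(c,a)
round 3: derive reach(g,e) via R1 from reach(g,a), road(a,e)
round 3: derive reach(g,h) via R1 from reach(g,a), road(a,h)

yes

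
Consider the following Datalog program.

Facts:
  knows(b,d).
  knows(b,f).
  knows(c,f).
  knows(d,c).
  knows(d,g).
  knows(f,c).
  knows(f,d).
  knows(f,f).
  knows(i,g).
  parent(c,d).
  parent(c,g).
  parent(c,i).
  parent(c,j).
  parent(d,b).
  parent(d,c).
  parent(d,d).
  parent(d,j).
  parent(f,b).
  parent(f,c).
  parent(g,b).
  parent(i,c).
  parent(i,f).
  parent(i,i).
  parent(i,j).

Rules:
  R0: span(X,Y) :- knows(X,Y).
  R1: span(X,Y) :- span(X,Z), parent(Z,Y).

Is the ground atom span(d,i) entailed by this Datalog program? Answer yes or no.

yes

round 1: derive span(b,d) via R0 from knows(b,d)
round 1: derive span(b,f) via R0 from knows(b,f)
round 1: derive span(c,f) via R0 from knows(c,f)
round 1: derive span(d,c) via R0 from knows(d,c)
round 1: derive span(d,g) via R0 from knows(d,g)
round 1: derive span(f,c) via R0 from knows(f,c)
round 1: derive span(f,d) via R0 from knows(f,d)
round 1: derive span(f,f) via R0 from knows(f,f)
round 1: derive span(i,g) via R0 from knows(i,g)
round 2: derive span(b,b) via R1 from span(b,d), parent(d,b)
round 2: derive span(b,c) via R1 from span(b,d), parent(d,c)
round 2: derive span(b,j) via R1 from span(b,d), parent(d,j)
round 2: derive span(c,b) via R1 from span(c,f), parent(f,b)
round 2: derive span(c,c) via R1 from span(c,f), parent(f,c)
round 2: derive span(d,b) via R1 from span(d,g), parent(g,b)
round 2: derive span(d,d) via R1 from span(d,c), parent(c,d)
round 2: derive span(d,i) via R1 from span(d,c), parent(c,i)
round 2: derive span(d,j) via R1 from span(d,c), parent(c,j)
round 2: derive span(f,b) via R1 from span(f,d), parent(d,b)
round 2: derive span(f,g) via R1 from span(f,c), parent(c,g)
round 2: derive span(f,i) via R1 from span(f,c), parent(c,i)
round 2: derive span(f,j) via R1 from span(f,c), parent(c,j)
round 2: derive span(i,b) via R1 from span(i,g), parent(g,b)
round 3: derive span(b,g) via R1 from span(b,c), parent(c,g)
round 3: derive span(b,i) via R1 from span(b,c), parent(c,i)
round 3: derive span(c,d) via R1 from span(c,c), parent(c,d)
round 3: derive span(c,g) via R1 from span(c,c), parent(c,g)
round 3: derive span(c,i) via R1 from span(c,c), parent(c,i)
round 3: derive span(c,j) via R1 from span(c,c), parent(c,j)
round 3: derive span(d,f) via R1 from span(d,i), parent(i,f)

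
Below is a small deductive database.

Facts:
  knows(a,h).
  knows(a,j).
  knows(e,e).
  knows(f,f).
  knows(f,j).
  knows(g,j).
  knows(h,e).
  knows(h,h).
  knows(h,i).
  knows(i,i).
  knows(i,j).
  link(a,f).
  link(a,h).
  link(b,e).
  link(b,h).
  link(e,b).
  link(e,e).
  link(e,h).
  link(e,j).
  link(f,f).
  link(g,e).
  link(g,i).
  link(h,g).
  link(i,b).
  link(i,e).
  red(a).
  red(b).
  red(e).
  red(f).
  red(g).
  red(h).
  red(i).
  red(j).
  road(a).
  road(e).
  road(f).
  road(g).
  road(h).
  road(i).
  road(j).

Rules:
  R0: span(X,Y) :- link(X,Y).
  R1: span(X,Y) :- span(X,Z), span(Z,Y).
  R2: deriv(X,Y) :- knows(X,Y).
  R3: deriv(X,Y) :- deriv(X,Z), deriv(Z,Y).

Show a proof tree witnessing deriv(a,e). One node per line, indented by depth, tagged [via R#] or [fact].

deriv(a,e)  [via R3]
  deriv(a,h)  [via R2]
    knows(a,h)  [fact]
  deriv(h,e)  [via R2]
    knows(h,e)  [fact]

round 1: derive deriv(a,h) via R2 from knows(a,h)
round 1: derive deriv(a,j) via R2 from knows(a,j)
round 1: derive deriv(e,e) via R2 from knows(e,e)
round 1: derive deriv(f,f) via R2 from knows(f,f)
round 1: derive deriv(f,j) via R2 from knows(f,j)
round 1: derive deriv(g,j) via R2 from knows(g,j)
round 1: derive deriv(h,e) via R2 from knows(h,e)
round 1: derive deriv(h,h) via R2 from knows(h,h)
round 1: derive deriv(h,i) via R2 from knows(h,i)
round 1: derive deriv(i,i) via R2 from knows(i,i)
round 1: derive deriv(i,j) via R2 from knows(i,j)
round 2: derive deriv(a,e) via R3 from deriv(a,h), deriv(h,e)
round 2: derive deriv(a,i) via R3 from deriv(a,h), deriv(h,i)
round 2: derive deriv(h,j) via R3 from deriv(h,i), deriv(i,j)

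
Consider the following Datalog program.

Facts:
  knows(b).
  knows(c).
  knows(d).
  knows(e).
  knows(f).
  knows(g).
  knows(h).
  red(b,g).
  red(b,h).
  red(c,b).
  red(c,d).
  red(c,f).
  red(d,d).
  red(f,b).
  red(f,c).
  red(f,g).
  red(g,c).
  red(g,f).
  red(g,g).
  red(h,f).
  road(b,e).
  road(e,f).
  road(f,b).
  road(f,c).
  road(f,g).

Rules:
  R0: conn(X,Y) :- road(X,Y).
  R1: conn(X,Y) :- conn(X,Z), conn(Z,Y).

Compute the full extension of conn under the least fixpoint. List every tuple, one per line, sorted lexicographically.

round 1: derive conn(b,e) via R0 from road(b,e)
round 1: derive conn(e,f) via R0 from road(e,f)
round 1: derive conn(f,b) via R0 from road(f,b)
round 1: derive conn(f,c) via R0 from road(f,c)
round 1: derive conn(f,g) via R0 from road(f,g)
round 2: derive conn(b,f) via R1 from conn(b,e), conn(e,f)
round 2: derive conn(e,b) via R1 from conn(e,f), conn(f,b)
round 2: derive conn(e,c) via R1 from conn(e,f), conn(f,c)
round 2: derive conn(e,g) via R1 from conn(e,f), conn(f,g)
round 2: derive conn(f,e) via R1 from conn(f,b), conn(b,e)
round 3: derive conn(b,b) via R1 from conn(b,e), conn(e,b)
round 3: derive conn(b,c) via R1 from conn(b,e), conn(e,c)
round 3: derive conn(b,g) via R1 from conn(b,e), conn(e,g)
round 3: derive conn(e,e) via R1 from conn(e,b), conn(b,e)
round 3: derive conn(f,f) via R1 from conn(f,b), conn(b,f)

conn(b,b)
conn(b,c)
conn(b,e)
conn(b,f)
conn(b,g)
conn(e,b)
conn(e,c)
conn(e,e)
conn(e,f)
conn(e,g)
conn(f,b)
conn(f,c)
conn(f,e)
conn(f,f)
conn(f,g)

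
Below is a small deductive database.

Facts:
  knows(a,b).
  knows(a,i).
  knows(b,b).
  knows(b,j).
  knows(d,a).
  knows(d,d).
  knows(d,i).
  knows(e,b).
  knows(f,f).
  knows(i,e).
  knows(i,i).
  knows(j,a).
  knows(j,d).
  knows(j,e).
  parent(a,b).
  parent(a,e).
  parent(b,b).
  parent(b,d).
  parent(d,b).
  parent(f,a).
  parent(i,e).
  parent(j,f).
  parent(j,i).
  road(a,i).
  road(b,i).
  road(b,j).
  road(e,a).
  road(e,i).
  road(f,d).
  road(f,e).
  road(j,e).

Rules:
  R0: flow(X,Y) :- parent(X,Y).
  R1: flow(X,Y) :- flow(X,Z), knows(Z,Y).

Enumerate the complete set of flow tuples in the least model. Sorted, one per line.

flow(a,a)
flow(a,b)
flow(a,d)
flow(a,e)
flow(a,i)
flow(a,j)
flow(b,a)
flow(b,b)
flow(b,d)
flow(b,e)
flow(b,i)
flow(b,j)
flow(d,a)
flow(d,b)
flow(d,d)
flow(d,e)
flow(d,i)
flow(d,j)
flow(f,a)
flow(f,b)
flow(f,d)
flow(f,e)
flow(f,i)
flow(f,j)
flow(i,a)
flow(i,b)
flow(i,d)
flow(i,e)
flow(i,i)
flow(i,j)
flow(j,a)
flow(j,b)
flow(j,d)
flow(j,e)
flow(j,f)
flow(j,i)
flow(j,j)

round 1: derive flow(a,b) via R0 from parent(a,b)
round 1: derive flow(a,e) via R0 from parent(a,e)
round 1: derive flow(b,b) via R0 from parent(b,b)
round 1: derive flow(b,d) via R0 from parent(b,d)
round 1: derive flow(d,b) via R0 from parent(d,b)
round 1: derive flow(f,a) via R0 from parent(f,a)
round 1: derive flow(i,e) via R0 from parent(i,e)
round 1: derive flow(j,f) via R0 from parent(j,f)
round 1: derive flow(j,i) via R0 from parent(j,i)
round 2: derive flow(a,j) via R1 from flow(a,b), knows(b,j)
round 2: derive flow(b,a) via R1 from flow(b,d), knows(d,a)
round 2: derive flow(b,i) via R1 from flow(b,d), knows(d,i)
round 2: derive flow(b,j) via R1 from flow(b,b), knows(b,j)
round 2: derive flow(d,j) via R1 from flow(d,b), knows(b,j)
round 2: derive flow(f,b) via R1 from flow(f,a), knows(a,b)
round 2: derive flow(f,i) via R1 from flow(f,a), knows(a,i)
round 2: derive flow(i,b) via R1 from flow(i,e), knows(e,b)
round 2: derive flow(j,e) via R1 from flow(j,i), knows(i,e)
round 3: derive flow(a,a) via R1 from flow(a,j), knows(j,a)
round 3: derive flow(a,d) via R1 from flow(a,j), knows(j,d)
round 3: derive flow(b,e) via R1 from flow(b,i), knows(i,e)
round 3: derive flow(d,a) via R1 from flow(d,j), knows(j,a)
round 3: derive flow(d,d) via R1 from flow(d,j), knows(j,d)
round 3: derive flow(d,e) via R1 from flow(d,j), knows(j,e)
round 3: derive flow(f,e) via R1 from flow(f,i), knows(i,e)
round 3: derive flow(f,j) via R1 from flow(f,b), knows(b,j)
round 3: derive flow(i,j) via R1 from flow(i,b), knows(b,j)
round 3: derive flow(j,b) via R1 from flow(j,e), knows(e,b)
round 4: derive flow(a,i) via R1 from flow(a,a), knows(a,i)
round 4: derive flow(d,i) via R1 from flow(d,a), knows(a,i)
round 4: derive flow(f,d) via R1 from flow(f,j), knows(j,d)
round 4: derive flow(i,a) via R1 from flow(i,j), knows(j,a)
round 4: derive flow(i,d) via R1 from flow(i,j), knows(j,d)
round 4: derive flow(j,j) via R1 from flow(j,b), knows(b,j)
round 5: derive flow(i,i) via R1 from flow(i,a), knows(a,i)
round 5: derive flow(j,a) via R1 from flow(j,j), knows(j,a)
round 5: derive flow(j,d) via R1 from flow(j,j), knows(j,d)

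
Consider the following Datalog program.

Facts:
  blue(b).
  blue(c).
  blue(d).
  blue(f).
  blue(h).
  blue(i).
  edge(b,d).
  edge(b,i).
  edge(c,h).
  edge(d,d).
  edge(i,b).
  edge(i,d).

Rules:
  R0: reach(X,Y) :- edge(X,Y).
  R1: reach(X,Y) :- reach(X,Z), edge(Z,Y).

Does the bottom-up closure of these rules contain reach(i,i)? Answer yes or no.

yes

round 1: derive reach(b,d) via R0 from edge(b,d)
round 1: derive reach(b,i) via R0 from edge(b,i)
round 1: derive reach(c,h) via R0 from edge(c,h)
round 1: derive reach(d,d) via R0 from edge(d,d)
round 1: derive reach(i,b) via R0 from edge(i,b)
round 1: derive reach(i,d) via R0 from edge(i,d)
round 2: derive reach(b,b) via R1 from reach(b,i), edge(i,b)
round 2: derive reach(i,i) via R1 from reach(i,b), edge(b,i)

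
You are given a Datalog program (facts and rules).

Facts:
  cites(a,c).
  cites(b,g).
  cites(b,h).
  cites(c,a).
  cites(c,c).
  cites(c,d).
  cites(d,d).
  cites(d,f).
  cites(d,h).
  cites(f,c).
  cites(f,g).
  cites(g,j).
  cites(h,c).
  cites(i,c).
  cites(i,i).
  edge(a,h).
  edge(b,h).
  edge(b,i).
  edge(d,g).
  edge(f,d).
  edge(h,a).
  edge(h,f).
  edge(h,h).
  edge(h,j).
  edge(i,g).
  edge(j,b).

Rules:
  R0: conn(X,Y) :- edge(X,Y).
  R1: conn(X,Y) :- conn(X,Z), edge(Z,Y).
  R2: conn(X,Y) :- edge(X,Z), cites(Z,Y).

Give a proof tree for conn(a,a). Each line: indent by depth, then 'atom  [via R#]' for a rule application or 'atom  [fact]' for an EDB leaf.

round 1: derive conn(a,h) via R0 from edge(a,h)
round 1: derive conn(b,h) via R0 from edge(b,h)
round 1: derive conn(b,i) via R0 from edge(b,i)
round 1: derive conn(d,g) via R0 from edge(d,g)
round 1: derive conn(f,d) via R0 from edge(f,d)
round 1: derive conn(h,a) via R0 from edge(h,a)
round 1: derive conn(h,f) via R0 from edge(h,f)
round 1: derive conn(h,h) via R0 from edge(h,h)
round 1: derive conn(h,j) via R0 from edge(h,j)
round 1: derive conn(i,g) via R0 from edge(i,g)
round 1: derive conn(j,b) via R0 from edge(j,b)
round 1: derive conn(a,c) via R2 from edge(a,h), cites(h,c)
round 1: derive conn(b,c) via R2 from edge(b,h), cites(h,c)
round 1: derive conn(d,j) via R2 from edge(d,g), cites(g,j)
round 1: derive conn(f,f) via R2 from edge(f,d), cites(d,f)
round 1: derive conn(f,h) via R2 from edge(f,d), cites(d,h)
round 1: derive conn(h,c) via R2 from edge(h,a), cites(a,c)
round 1: derive conn(h,g) via R2 from edge(h,f), cites(f,g)
round 1: derive conn(i,j) via R2 from edge(i,g), cites(g,j)
round 1: derive conn(j,g) via R2 from edge(j,b), cites(b,g)
round 1: derive conn(j,h) via R2 from edge(j,b), cites(b,h)
round 2: derive conn(a,a) via R1 from conn(a,h), edge(h,a)
round 2: derive conn(a,f) via R1 from conn(a,h), edge(h,f)
round 2: derive conn(a,j) via R1 from conn(a,h), edge(h,j)
round 2: derive conn(b,a) via R1 from conn(b,h), edge(h,a)
round 2: derive conn(b,f) via R1 from conn(b,h), edge(h,f)
round 2: derive conn(b,g) via R1 from conn(b,i), edge(i,g)
round 2: derive conn(b,j) via R1 from conn(b,h), edge(h,j)
round 2: derive conn(d,b) via R1 from conn(d,j), edge(j,b)
round 2: derive conn(f,a) via R1 from conn(f,h), edge(h,a)
round 2: derive conn(f,g) via R1 from conn(f,d), edge(d,g)
round 2: derive conn(f,j) via R1 from conn(f,h), edge(h,j)
round 2: derive conn(h,b) via R1 from conn(h,j), edge(j,b)
round 2: derive conn(h,d) via R1 from conn(h,f), edge(f,d)
round 2: derive conn(i,b) via R1 from conn(i,j), edge(j,b)
round 2: derive conn(j,a) via R1 from conn(j,h), edge(h,a)
round 2: derive conn(j,f) via R1 from conn(j,h), edge(h,f)
round 2: derive conn(j,i) via R1 from conn(j,b), edge(b,i)
round 2: derive conn(j,j) via R1 from conn(j,h), edge(h,j)
round 3: derive conn(a,b) via R1 from conn(a,j), edge(j,b)
round 3: derive conn(a,d) via R1 from conn(a,f), edge(f,d)
round 3: derive conn(b,b) via R1 from conn(b,j), edge(j,b)
round 3: derive conn(b,d) via R1 from conn(b,f), edge(f,d)
round 3: derive conn(d,h) via R1 from conn(d,b), edge(b,h)
round 3: derive conn(d,i) via R1 from conn(d,b), edge(b,i)
round 3: derive conn(f,b) via R1 from conn(f,j), edge(j,b)
round 3: derive conn(h,i) via R1 from conn(h,b), edge(b,i)
round 3: derive conn(i,h) via R1 from conn(i,b), edge(b,h)
round 3: derive conn(i,i) via R1 from conn(i,b), edge(b,i)
round 3: derive conn(j,d) via R1 from conn(j,f), edge(f,d)
round 4: derive conn(a,g) via R1 from conn(a,d), edge(d,g)
round 4: derive conn(a,i) via R1 from conn(a,b), edge(b,i)
round 4: derive conn(d,a) via R1 from conn(d,h), edge(h,a)
round 4: derive conn(d,f) via R1 from conn(d,h), edge(h,f)
round 4: derive conn(f,i) via R1 from conn(f,b), edge(b,i)
round 4: derive conn(i,a) via R1 from conn(i,h), edge(h,a)
round 4: derive conn(i,f) via R1 from conn(i,h), edge(h,f)
round 5: derive conn(d,d) via R1 from conn(d,f), edge(f,d)
round 5: derive conn(i,d) via R1 from conn(i,f), edge(f,d)

conn(a,a)  [via R1]
  conn(a,h)  [via R0]
    edge(a,h)  [fact]
  edge(h,a)  [fact]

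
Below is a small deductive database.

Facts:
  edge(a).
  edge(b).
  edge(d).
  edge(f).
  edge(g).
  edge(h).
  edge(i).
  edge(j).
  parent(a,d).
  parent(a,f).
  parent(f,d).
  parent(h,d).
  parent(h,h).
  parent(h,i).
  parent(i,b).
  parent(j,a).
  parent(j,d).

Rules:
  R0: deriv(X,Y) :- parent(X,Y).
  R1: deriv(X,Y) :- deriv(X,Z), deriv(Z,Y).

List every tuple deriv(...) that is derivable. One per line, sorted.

deriv(a,d)
deriv(a,f)
deriv(f,d)
deriv(h,b)
deriv(h,d)
deriv(h,h)
deriv(h,i)
deriv(i,b)
deriv(j,a)
deriv(j,d)
deriv(j,f)

round 1: derive deriv(a,d) via R0 from parent(a,d)
round 1: derive deriv(a,f) via R0 from parent(a,f)
round 1: derive deriv(f,d) via R0 from parent(f,d)
round 1: derive deriv(h,d) via R0 from parent(h,d)
round 1: derive deriv(h,h) via R0 from parent(h,h)
round 1: derive deriv(h,i) via R0 from parent(h,i)
round 1: derive deriv(i,b) via R0 from parent(i,b)
round 1: derive deriv(j,a) via R0 from parent(j,a)
round 1: derive deriv(j,d) via R0 from parent(j,d)
round 2: derive deriv(h,b) via R1 from deriv(h,i), deriv(i,b)
round 2: derive deriv(j,f) via R1 from deriv(j,a), deriv(a,f)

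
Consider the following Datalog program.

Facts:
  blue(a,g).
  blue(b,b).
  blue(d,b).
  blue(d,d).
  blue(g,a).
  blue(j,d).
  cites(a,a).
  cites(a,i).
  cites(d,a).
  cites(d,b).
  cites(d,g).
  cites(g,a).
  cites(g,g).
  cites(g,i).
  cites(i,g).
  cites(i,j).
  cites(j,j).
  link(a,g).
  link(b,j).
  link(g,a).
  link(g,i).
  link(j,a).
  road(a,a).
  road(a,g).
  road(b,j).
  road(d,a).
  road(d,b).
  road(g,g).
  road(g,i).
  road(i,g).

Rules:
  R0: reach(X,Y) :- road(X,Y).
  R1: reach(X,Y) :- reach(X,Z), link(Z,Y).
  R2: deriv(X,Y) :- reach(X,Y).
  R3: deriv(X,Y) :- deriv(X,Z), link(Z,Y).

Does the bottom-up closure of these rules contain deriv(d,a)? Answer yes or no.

round 1: derive reach(a,a) via R0 from road(a,a)
round 1: derive reach(a,g) via R0 from road(a,g)
round 1: derive reach(b,j) via R0 from road(b,j)
round 1: derive reach(d,a) via R0 from road(d,a)
round 1: derive reach(d,b) via R0 from road(d,b)
round 1: derive reach(g,g) via R0 from road(g,g)
round 1: derive reach(g,i) via R0 from road(g,i)
round 1: derive reach(i,g) via R0 from road(i,g)
round 2: derive reach(a,i) via R1 from reach(a,g), link(g,i)
round 2: derive reach(b,a) via R1 from reach(b,j), link(j,a)
round 2: derive reach(d,g) via R1 from reach(d,a), link(a,g)
round 2: derive reach(d,j) via R1 from reach(d,b), link(b,j)
round 2: derive reach(g,a) via R1 from reach(g,g), link(g,a)
round 2: derive reach(i,a) via R1 from reach(i,g), link(g,a)
round 2: derive reach(i,i) via R1 from reach(i,g), link(g,i)
round 2: derive deriv(a,a) via R2 from reach(a,a)
round 2: derive deriv(a,g) via R2 from reach(a,g)
round 2: derive deriv(b,j) via R2 from reach(b,j)
round 2: derive deriv(d,a) via R2 from reach(d,a)
round 2: derive deriv(d,b) via R2 from reach(d,b)
round 2: derive deriv(g,g) via R2 from reach(g,g)
round 2: derive deriv(g,i) via R2 from reach(g,i)
round 2: derive deriv(i,g) via R2 from reach(i,g)
round 3: derive reach(b,g) via R1 from reach(b,a), link(a,g)
round 3: derive reach(d,i) via R1 from reach(d,g), link(g,i)
round 3: derive deriv(a,i) via R2 from reach(a,i)
round 3: derive deriv(b,a) via R2 from reach(b,a)
round 3: derive deriv(d,g) via R2 from reach(d,g)
round 3: derive deriv(d,j) via R2 from reach(d,j)
round 3: derive deriv(g,a) via R2 from reach(g,a)
round 3: derive deriv(i,a) via R2 from reach(i,a)
round 3: derive deriv(i,i) via R2 from reach(i,i)
round 4: derive reach(b,i) via R1 from reach(b,g), link(g,i)
round 4: derive deriv(b,g) via R2 from reach(b,g)
round 4: derive deriv(d,i) via R2 from reach(d,i)
round 5: derive deriv(b,i) via R2 from reach(b,i)

yes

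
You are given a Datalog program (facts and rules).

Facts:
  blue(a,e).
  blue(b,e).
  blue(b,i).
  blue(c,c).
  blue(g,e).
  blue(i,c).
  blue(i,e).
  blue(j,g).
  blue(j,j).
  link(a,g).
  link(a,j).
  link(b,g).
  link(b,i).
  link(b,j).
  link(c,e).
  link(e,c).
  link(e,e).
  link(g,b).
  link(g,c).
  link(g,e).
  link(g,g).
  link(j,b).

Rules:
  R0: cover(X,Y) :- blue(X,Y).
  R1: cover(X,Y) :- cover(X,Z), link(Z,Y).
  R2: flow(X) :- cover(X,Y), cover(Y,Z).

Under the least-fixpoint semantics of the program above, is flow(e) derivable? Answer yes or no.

round 1: derive cover(a,e) via R0 from blue(a,e)
round 1: derive cover(b,e) via R0 from blue(b,e)
round 1: derive cover(b,i) via R0 from blue(b,i)
round 1: derive cover(c,c) via R0 from blue(c,c)
round 1: derive cover(g,e) via R0 from blue(g,e)
round 1: derive cover(i,c) via R0 from blue(i,c)
round 1: derive cover(i,e) via R0 from blue(i,e)
round 1: derive cover(j,g) via R0 from blue(j,g)
round 1: derive cover(j,j) via R0 from blue(j,j)
round 2: derive cover(a,c) via R1 from cover(a,e), link(e,c)
round 2: derive cover(b,c) via R1 from cover(b,e), link(e,c)
round 2: derive cover(c,e) via R1 from cover(c,c), link(c,e)
round 2: derive cover(g,c) via R1 from cover(g,e), link(e,c)
round 2: derive cover(j,b) via R1 from cover(j,g), link(g,b)
round 2: derive cover(j,c) via R1 from cover(j,g), link(g,c)
round 2: derive cover(j,e) via R1 from cover(j,g), link(g,e)
round 2: derive flow(b) via R2 from cover(b,i), cover(i,c)
round 2: derive flow(c) via R2 from cover(c,c), cover(c,c)
round 2: derive flow(i) via R2 from cover(i,c), cover(c,c)
round 2: derive flow(j) via R2 from cover(j,g), cover(g,e)
round 3: derive cover(j,i) via R1 from cover(j,b), link(b,i)
round 3: derive flow(a) via R2 from cover(a,c), cover(c,c)
round 3: derive flow(g) via R2 from cover(g,c), cover(c,c)

no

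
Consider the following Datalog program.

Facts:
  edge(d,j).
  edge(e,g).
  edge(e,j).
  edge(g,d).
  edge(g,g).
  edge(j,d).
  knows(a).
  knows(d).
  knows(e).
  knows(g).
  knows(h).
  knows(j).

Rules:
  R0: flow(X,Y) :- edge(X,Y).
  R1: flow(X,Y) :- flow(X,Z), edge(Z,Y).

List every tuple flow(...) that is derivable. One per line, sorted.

flow(d,d)
flow(d,j)
flow(e,d)
flow(e,g)
flow(e,j)
flow(g,d)
flow(g,g)
flow(g,j)
flow(j,d)
flow(j,j)

round 1: derive flow(d,j) via R0 from edge(d,j)
round 1: derive flow(e,g) via R0 from edge(e,g)
round 1: derive flow(e,j) via R0 from edge(e,j)
round 1: derive flow(g,d) via R0 from edge(g,d)
round 1: derive flow(g,g) via R0 from edge(g,g)
round 1: derive flow(j,d) via R0 from edge(j,d)
round 2: derive flow(d,d) via R1 from flow(d,j), edge(j,d)
round 2: derive flow(e,d) via R1 from flow(e,g), edge(g,d)
round 2: derive flow(g,j) via R1 from flow(g,d), edge(d,j)
round 2: derive flow(j,j) via R1 from flow(j,d), edge(d,j)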